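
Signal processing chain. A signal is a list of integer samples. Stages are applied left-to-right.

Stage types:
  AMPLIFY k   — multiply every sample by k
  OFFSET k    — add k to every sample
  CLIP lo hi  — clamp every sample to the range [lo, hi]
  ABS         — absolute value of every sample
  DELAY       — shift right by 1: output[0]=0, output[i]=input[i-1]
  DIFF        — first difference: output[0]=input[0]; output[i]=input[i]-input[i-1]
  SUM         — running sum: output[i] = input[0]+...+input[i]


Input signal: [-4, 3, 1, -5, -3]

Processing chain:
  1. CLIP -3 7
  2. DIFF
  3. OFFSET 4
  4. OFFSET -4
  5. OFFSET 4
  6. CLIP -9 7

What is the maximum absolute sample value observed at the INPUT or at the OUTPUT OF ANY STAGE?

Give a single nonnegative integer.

Answer: 10

Derivation:
Input: [-4, 3, 1, -5, -3] (max |s|=5)
Stage 1 (CLIP -3 7): clip(-4,-3,7)=-3, clip(3,-3,7)=3, clip(1,-3,7)=1, clip(-5,-3,7)=-3, clip(-3,-3,7)=-3 -> [-3, 3, 1, -3, -3] (max |s|=3)
Stage 2 (DIFF): s[0]=-3, 3--3=6, 1-3=-2, -3-1=-4, -3--3=0 -> [-3, 6, -2, -4, 0] (max |s|=6)
Stage 3 (OFFSET 4): -3+4=1, 6+4=10, -2+4=2, -4+4=0, 0+4=4 -> [1, 10, 2, 0, 4] (max |s|=10)
Stage 4 (OFFSET -4): 1+-4=-3, 10+-4=6, 2+-4=-2, 0+-4=-4, 4+-4=0 -> [-3, 6, -2, -4, 0] (max |s|=6)
Stage 5 (OFFSET 4): -3+4=1, 6+4=10, -2+4=2, -4+4=0, 0+4=4 -> [1, 10, 2, 0, 4] (max |s|=10)
Stage 6 (CLIP -9 7): clip(1,-9,7)=1, clip(10,-9,7)=7, clip(2,-9,7)=2, clip(0,-9,7)=0, clip(4,-9,7)=4 -> [1, 7, 2, 0, 4] (max |s|=7)
Overall max amplitude: 10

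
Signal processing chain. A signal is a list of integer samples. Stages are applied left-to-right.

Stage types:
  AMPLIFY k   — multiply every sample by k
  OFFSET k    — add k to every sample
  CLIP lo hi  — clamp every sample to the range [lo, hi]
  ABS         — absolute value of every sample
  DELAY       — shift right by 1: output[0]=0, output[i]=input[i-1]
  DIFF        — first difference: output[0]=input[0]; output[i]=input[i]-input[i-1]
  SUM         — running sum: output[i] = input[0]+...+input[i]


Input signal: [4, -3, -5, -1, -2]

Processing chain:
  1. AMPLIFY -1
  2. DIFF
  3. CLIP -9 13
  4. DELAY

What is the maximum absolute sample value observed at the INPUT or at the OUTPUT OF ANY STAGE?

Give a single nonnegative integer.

Input: [4, -3, -5, -1, -2] (max |s|=5)
Stage 1 (AMPLIFY -1): 4*-1=-4, -3*-1=3, -5*-1=5, -1*-1=1, -2*-1=2 -> [-4, 3, 5, 1, 2] (max |s|=5)
Stage 2 (DIFF): s[0]=-4, 3--4=7, 5-3=2, 1-5=-4, 2-1=1 -> [-4, 7, 2, -4, 1] (max |s|=7)
Stage 3 (CLIP -9 13): clip(-4,-9,13)=-4, clip(7,-9,13)=7, clip(2,-9,13)=2, clip(-4,-9,13)=-4, clip(1,-9,13)=1 -> [-4, 7, 2, -4, 1] (max |s|=7)
Stage 4 (DELAY): [0, -4, 7, 2, -4] = [0, -4, 7, 2, -4] -> [0, -4, 7, 2, -4] (max |s|=7)
Overall max amplitude: 7

Answer: 7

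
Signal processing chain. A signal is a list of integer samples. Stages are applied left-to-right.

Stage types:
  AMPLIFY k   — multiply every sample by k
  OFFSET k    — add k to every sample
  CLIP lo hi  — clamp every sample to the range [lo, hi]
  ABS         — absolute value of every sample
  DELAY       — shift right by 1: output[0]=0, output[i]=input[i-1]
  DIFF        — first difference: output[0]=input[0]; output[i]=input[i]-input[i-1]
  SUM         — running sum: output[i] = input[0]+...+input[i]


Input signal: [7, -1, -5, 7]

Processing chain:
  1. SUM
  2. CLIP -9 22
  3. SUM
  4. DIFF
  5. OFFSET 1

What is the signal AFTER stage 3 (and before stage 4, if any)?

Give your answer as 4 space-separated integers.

Input: [7, -1, -5, 7]
Stage 1 (SUM): sum[0..0]=7, sum[0..1]=6, sum[0..2]=1, sum[0..3]=8 -> [7, 6, 1, 8]
Stage 2 (CLIP -9 22): clip(7,-9,22)=7, clip(6,-9,22)=6, clip(1,-9,22)=1, clip(8,-9,22)=8 -> [7, 6, 1, 8]
Stage 3 (SUM): sum[0..0]=7, sum[0..1]=13, sum[0..2]=14, sum[0..3]=22 -> [7, 13, 14, 22]

Answer: 7 13 14 22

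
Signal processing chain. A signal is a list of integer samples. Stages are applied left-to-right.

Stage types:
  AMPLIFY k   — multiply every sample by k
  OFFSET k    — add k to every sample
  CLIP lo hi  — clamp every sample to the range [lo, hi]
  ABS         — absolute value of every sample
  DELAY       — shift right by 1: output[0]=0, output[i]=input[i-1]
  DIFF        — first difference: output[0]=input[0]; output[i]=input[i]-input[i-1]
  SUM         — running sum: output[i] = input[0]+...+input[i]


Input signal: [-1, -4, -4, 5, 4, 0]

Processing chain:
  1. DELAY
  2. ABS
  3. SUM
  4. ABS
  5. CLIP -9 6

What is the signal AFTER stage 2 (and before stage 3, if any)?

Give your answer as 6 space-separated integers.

Input: [-1, -4, -4, 5, 4, 0]
Stage 1 (DELAY): [0, -1, -4, -4, 5, 4] = [0, -1, -4, -4, 5, 4] -> [0, -1, -4, -4, 5, 4]
Stage 2 (ABS): |0|=0, |-1|=1, |-4|=4, |-4|=4, |5|=5, |4|=4 -> [0, 1, 4, 4, 5, 4]

Answer: 0 1 4 4 5 4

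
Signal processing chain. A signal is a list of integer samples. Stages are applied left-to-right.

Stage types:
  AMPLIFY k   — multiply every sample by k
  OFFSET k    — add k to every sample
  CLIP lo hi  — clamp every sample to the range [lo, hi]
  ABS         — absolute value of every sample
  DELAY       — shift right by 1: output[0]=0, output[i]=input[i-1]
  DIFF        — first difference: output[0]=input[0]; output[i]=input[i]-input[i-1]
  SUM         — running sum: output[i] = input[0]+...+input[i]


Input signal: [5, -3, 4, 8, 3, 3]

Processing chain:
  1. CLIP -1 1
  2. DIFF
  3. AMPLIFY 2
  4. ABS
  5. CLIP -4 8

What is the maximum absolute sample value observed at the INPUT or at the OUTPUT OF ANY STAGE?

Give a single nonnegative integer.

Answer: 8

Derivation:
Input: [5, -3, 4, 8, 3, 3] (max |s|=8)
Stage 1 (CLIP -1 1): clip(5,-1,1)=1, clip(-3,-1,1)=-1, clip(4,-1,1)=1, clip(8,-1,1)=1, clip(3,-1,1)=1, clip(3,-1,1)=1 -> [1, -1, 1, 1, 1, 1] (max |s|=1)
Stage 2 (DIFF): s[0]=1, -1-1=-2, 1--1=2, 1-1=0, 1-1=0, 1-1=0 -> [1, -2, 2, 0, 0, 0] (max |s|=2)
Stage 3 (AMPLIFY 2): 1*2=2, -2*2=-4, 2*2=4, 0*2=0, 0*2=0, 0*2=0 -> [2, -4, 4, 0, 0, 0] (max |s|=4)
Stage 4 (ABS): |2|=2, |-4|=4, |4|=4, |0|=0, |0|=0, |0|=0 -> [2, 4, 4, 0, 0, 0] (max |s|=4)
Stage 5 (CLIP -4 8): clip(2,-4,8)=2, clip(4,-4,8)=4, clip(4,-4,8)=4, clip(0,-4,8)=0, clip(0,-4,8)=0, clip(0,-4,8)=0 -> [2, 4, 4, 0, 0, 0] (max |s|=4)
Overall max amplitude: 8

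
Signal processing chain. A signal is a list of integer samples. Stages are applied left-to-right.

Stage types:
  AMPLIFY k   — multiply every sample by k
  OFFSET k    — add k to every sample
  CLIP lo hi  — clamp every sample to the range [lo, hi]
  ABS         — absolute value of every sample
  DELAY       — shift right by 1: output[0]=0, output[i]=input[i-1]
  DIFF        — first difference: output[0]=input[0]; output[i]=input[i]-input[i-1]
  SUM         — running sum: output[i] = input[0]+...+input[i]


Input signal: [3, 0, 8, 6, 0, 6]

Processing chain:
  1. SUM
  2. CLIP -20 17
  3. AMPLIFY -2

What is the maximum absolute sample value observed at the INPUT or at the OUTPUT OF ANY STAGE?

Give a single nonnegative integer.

Answer: 34

Derivation:
Input: [3, 0, 8, 6, 0, 6] (max |s|=8)
Stage 1 (SUM): sum[0..0]=3, sum[0..1]=3, sum[0..2]=11, sum[0..3]=17, sum[0..4]=17, sum[0..5]=23 -> [3, 3, 11, 17, 17, 23] (max |s|=23)
Stage 2 (CLIP -20 17): clip(3,-20,17)=3, clip(3,-20,17)=3, clip(11,-20,17)=11, clip(17,-20,17)=17, clip(17,-20,17)=17, clip(23,-20,17)=17 -> [3, 3, 11, 17, 17, 17] (max |s|=17)
Stage 3 (AMPLIFY -2): 3*-2=-6, 3*-2=-6, 11*-2=-22, 17*-2=-34, 17*-2=-34, 17*-2=-34 -> [-6, -6, -22, -34, -34, -34] (max |s|=34)
Overall max amplitude: 34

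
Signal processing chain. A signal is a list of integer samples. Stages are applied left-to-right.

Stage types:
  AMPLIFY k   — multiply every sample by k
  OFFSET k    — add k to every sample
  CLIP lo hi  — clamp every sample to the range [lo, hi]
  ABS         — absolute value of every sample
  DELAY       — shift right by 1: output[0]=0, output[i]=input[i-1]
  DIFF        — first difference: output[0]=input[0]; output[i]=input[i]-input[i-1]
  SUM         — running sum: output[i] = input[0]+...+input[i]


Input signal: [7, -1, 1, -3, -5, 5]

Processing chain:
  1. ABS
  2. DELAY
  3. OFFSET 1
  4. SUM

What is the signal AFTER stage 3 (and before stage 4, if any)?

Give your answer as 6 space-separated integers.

Answer: 1 8 2 2 4 6

Derivation:
Input: [7, -1, 1, -3, -5, 5]
Stage 1 (ABS): |7|=7, |-1|=1, |1|=1, |-3|=3, |-5|=5, |5|=5 -> [7, 1, 1, 3, 5, 5]
Stage 2 (DELAY): [0, 7, 1, 1, 3, 5] = [0, 7, 1, 1, 3, 5] -> [0, 7, 1, 1, 3, 5]
Stage 3 (OFFSET 1): 0+1=1, 7+1=8, 1+1=2, 1+1=2, 3+1=4, 5+1=6 -> [1, 8, 2, 2, 4, 6]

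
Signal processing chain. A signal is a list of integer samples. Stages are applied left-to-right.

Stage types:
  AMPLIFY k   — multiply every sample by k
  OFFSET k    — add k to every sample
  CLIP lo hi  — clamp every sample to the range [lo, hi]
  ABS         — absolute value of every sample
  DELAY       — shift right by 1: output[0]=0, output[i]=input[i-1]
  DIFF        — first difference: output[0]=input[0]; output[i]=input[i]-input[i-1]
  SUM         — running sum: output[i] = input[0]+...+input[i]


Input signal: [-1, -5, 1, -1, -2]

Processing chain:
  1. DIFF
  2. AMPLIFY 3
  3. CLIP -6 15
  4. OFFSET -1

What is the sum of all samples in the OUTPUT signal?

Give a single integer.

Answer: -8

Derivation:
Input: [-1, -5, 1, -1, -2]
Stage 1 (DIFF): s[0]=-1, -5--1=-4, 1--5=6, -1-1=-2, -2--1=-1 -> [-1, -4, 6, -2, -1]
Stage 2 (AMPLIFY 3): -1*3=-3, -4*3=-12, 6*3=18, -2*3=-6, -1*3=-3 -> [-3, -12, 18, -6, -3]
Stage 3 (CLIP -6 15): clip(-3,-6,15)=-3, clip(-12,-6,15)=-6, clip(18,-6,15)=15, clip(-6,-6,15)=-6, clip(-3,-6,15)=-3 -> [-3, -6, 15, -6, -3]
Stage 4 (OFFSET -1): -3+-1=-4, -6+-1=-7, 15+-1=14, -6+-1=-7, -3+-1=-4 -> [-4, -7, 14, -7, -4]
Output sum: -8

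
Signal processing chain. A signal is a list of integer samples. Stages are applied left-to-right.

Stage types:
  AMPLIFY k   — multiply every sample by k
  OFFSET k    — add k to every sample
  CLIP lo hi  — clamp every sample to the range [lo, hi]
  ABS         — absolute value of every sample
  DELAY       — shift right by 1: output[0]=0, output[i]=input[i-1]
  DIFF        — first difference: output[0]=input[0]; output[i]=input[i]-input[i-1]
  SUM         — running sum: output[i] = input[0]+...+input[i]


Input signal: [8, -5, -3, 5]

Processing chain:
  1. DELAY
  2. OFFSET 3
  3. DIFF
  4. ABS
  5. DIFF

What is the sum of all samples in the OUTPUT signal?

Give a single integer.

Answer: 2

Derivation:
Input: [8, -5, -3, 5]
Stage 1 (DELAY): [0, 8, -5, -3] = [0, 8, -5, -3] -> [0, 8, -5, -3]
Stage 2 (OFFSET 3): 0+3=3, 8+3=11, -5+3=-2, -3+3=0 -> [3, 11, -2, 0]
Stage 3 (DIFF): s[0]=3, 11-3=8, -2-11=-13, 0--2=2 -> [3, 8, -13, 2]
Stage 4 (ABS): |3|=3, |8|=8, |-13|=13, |2|=2 -> [3, 8, 13, 2]
Stage 5 (DIFF): s[0]=3, 8-3=5, 13-8=5, 2-13=-11 -> [3, 5, 5, -11]
Output sum: 2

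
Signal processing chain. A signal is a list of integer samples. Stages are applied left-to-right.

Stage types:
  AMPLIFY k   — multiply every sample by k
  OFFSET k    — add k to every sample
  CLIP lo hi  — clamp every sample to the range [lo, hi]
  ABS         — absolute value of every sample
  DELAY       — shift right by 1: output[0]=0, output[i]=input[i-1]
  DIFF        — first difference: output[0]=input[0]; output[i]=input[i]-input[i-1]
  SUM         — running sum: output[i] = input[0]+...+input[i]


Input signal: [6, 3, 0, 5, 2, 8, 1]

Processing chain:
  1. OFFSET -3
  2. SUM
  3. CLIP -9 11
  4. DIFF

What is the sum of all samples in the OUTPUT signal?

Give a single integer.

Answer: 4

Derivation:
Input: [6, 3, 0, 5, 2, 8, 1]
Stage 1 (OFFSET -3): 6+-3=3, 3+-3=0, 0+-3=-3, 5+-3=2, 2+-3=-1, 8+-3=5, 1+-3=-2 -> [3, 0, -3, 2, -1, 5, -2]
Stage 2 (SUM): sum[0..0]=3, sum[0..1]=3, sum[0..2]=0, sum[0..3]=2, sum[0..4]=1, sum[0..5]=6, sum[0..6]=4 -> [3, 3, 0, 2, 1, 6, 4]
Stage 3 (CLIP -9 11): clip(3,-9,11)=3, clip(3,-9,11)=3, clip(0,-9,11)=0, clip(2,-9,11)=2, clip(1,-9,11)=1, clip(6,-9,11)=6, clip(4,-9,11)=4 -> [3, 3, 0, 2, 1, 6, 4]
Stage 4 (DIFF): s[0]=3, 3-3=0, 0-3=-3, 2-0=2, 1-2=-1, 6-1=5, 4-6=-2 -> [3, 0, -3, 2, -1, 5, -2]
Output sum: 4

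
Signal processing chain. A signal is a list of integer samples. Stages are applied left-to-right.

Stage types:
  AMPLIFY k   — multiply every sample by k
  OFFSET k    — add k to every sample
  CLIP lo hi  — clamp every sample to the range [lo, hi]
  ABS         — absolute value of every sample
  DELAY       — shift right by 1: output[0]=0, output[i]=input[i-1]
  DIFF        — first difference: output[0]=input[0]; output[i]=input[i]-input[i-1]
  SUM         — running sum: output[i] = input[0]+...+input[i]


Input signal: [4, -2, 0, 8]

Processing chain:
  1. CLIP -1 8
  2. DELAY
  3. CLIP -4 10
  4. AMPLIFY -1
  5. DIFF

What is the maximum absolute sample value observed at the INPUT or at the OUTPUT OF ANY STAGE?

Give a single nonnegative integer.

Answer: 8

Derivation:
Input: [4, -2, 0, 8] (max |s|=8)
Stage 1 (CLIP -1 8): clip(4,-1,8)=4, clip(-2,-1,8)=-1, clip(0,-1,8)=0, clip(8,-1,8)=8 -> [4, -1, 0, 8] (max |s|=8)
Stage 2 (DELAY): [0, 4, -1, 0] = [0, 4, -1, 0] -> [0, 4, -1, 0] (max |s|=4)
Stage 3 (CLIP -4 10): clip(0,-4,10)=0, clip(4,-4,10)=4, clip(-1,-4,10)=-1, clip(0,-4,10)=0 -> [0, 4, -1, 0] (max |s|=4)
Stage 4 (AMPLIFY -1): 0*-1=0, 4*-1=-4, -1*-1=1, 0*-1=0 -> [0, -4, 1, 0] (max |s|=4)
Stage 5 (DIFF): s[0]=0, -4-0=-4, 1--4=5, 0-1=-1 -> [0, -4, 5, -1] (max |s|=5)
Overall max amplitude: 8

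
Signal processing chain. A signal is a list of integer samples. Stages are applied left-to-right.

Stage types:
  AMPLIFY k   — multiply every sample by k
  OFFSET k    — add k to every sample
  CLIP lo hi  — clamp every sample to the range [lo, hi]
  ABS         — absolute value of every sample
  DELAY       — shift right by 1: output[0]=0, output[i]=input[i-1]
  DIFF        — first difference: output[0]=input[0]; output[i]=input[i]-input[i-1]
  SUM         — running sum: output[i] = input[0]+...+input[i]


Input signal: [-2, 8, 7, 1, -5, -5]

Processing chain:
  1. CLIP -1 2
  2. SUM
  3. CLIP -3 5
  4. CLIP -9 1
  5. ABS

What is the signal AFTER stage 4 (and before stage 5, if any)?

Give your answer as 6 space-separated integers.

Input: [-2, 8, 7, 1, -5, -5]
Stage 1 (CLIP -1 2): clip(-2,-1,2)=-1, clip(8,-1,2)=2, clip(7,-1,2)=2, clip(1,-1,2)=1, clip(-5,-1,2)=-1, clip(-5,-1,2)=-1 -> [-1, 2, 2, 1, -1, -1]
Stage 2 (SUM): sum[0..0]=-1, sum[0..1]=1, sum[0..2]=3, sum[0..3]=4, sum[0..4]=3, sum[0..5]=2 -> [-1, 1, 3, 4, 3, 2]
Stage 3 (CLIP -3 5): clip(-1,-3,5)=-1, clip(1,-3,5)=1, clip(3,-3,5)=3, clip(4,-3,5)=4, clip(3,-3,5)=3, clip(2,-3,5)=2 -> [-1, 1, 3, 4, 3, 2]
Stage 4 (CLIP -9 1): clip(-1,-9,1)=-1, clip(1,-9,1)=1, clip(3,-9,1)=1, clip(4,-9,1)=1, clip(3,-9,1)=1, clip(2,-9,1)=1 -> [-1, 1, 1, 1, 1, 1]

Answer: -1 1 1 1 1 1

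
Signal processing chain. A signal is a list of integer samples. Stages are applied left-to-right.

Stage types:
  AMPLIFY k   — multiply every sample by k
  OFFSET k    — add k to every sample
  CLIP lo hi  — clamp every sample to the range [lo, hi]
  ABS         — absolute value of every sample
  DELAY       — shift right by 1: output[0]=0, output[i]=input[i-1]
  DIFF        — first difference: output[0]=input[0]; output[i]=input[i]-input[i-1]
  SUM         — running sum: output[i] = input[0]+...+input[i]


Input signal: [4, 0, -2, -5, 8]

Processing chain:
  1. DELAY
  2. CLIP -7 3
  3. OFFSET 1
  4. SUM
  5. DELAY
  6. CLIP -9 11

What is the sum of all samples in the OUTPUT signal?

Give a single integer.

Answer: 17

Derivation:
Input: [4, 0, -2, -5, 8]
Stage 1 (DELAY): [0, 4, 0, -2, -5] = [0, 4, 0, -2, -5] -> [0, 4, 0, -2, -5]
Stage 2 (CLIP -7 3): clip(0,-7,3)=0, clip(4,-7,3)=3, clip(0,-7,3)=0, clip(-2,-7,3)=-2, clip(-5,-7,3)=-5 -> [0, 3, 0, -2, -5]
Stage 3 (OFFSET 1): 0+1=1, 3+1=4, 0+1=1, -2+1=-1, -5+1=-4 -> [1, 4, 1, -1, -4]
Stage 4 (SUM): sum[0..0]=1, sum[0..1]=5, sum[0..2]=6, sum[0..3]=5, sum[0..4]=1 -> [1, 5, 6, 5, 1]
Stage 5 (DELAY): [0, 1, 5, 6, 5] = [0, 1, 5, 6, 5] -> [0, 1, 5, 6, 5]
Stage 6 (CLIP -9 11): clip(0,-9,11)=0, clip(1,-9,11)=1, clip(5,-9,11)=5, clip(6,-9,11)=6, clip(5,-9,11)=5 -> [0, 1, 5, 6, 5]
Output sum: 17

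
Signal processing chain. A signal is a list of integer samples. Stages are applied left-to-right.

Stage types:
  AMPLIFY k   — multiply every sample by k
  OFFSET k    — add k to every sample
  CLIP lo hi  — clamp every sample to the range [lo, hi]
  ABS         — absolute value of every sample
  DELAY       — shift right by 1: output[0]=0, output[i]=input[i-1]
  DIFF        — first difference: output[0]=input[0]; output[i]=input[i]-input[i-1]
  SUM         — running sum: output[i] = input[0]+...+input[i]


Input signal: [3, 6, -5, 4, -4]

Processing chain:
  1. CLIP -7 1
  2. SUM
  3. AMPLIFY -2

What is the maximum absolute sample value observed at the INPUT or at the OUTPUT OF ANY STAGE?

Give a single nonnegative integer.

Input: [3, 6, -5, 4, -4] (max |s|=6)
Stage 1 (CLIP -7 1): clip(3,-7,1)=1, clip(6,-7,1)=1, clip(-5,-7,1)=-5, clip(4,-7,1)=1, clip(-4,-7,1)=-4 -> [1, 1, -5, 1, -4] (max |s|=5)
Stage 2 (SUM): sum[0..0]=1, sum[0..1]=2, sum[0..2]=-3, sum[0..3]=-2, sum[0..4]=-6 -> [1, 2, -3, -2, -6] (max |s|=6)
Stage 3 (AMPLIFY -2): 1*-2=-2, 2*-2=-4, -3*-2=6, -2*-2=4, -6*-2=12 -> [-2, -4, 6, 4, 12] (max |s|=12)
Overall max amplitude: 12

Answer: 12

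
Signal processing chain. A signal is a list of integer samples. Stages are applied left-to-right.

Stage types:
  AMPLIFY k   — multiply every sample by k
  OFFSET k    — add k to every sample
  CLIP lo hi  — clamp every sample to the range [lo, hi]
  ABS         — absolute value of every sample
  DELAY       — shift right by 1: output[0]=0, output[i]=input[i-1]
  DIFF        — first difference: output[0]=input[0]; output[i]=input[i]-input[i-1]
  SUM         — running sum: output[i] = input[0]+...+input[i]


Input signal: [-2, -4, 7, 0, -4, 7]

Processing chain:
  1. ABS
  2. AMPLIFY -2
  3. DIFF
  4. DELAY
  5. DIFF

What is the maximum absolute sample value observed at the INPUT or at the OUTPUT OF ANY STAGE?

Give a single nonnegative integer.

Input: [-2, -4, 7, 0, -4, 7] (max |s|=7)
Stage 1 (ABS): |-2|=2, |-4|=4, |7|=7, |0|=0, |-4|=4, |7|=7 -> [2, 4, 7, 0, 4, 7] (max |s|=7)
Stage 2 (AMPLIFY -2): 2*-2=-4, 4*-2=-8, 7*-2=-14, 0*-2=0, 4*-2=-8, 7*-2=-14 -> [-4, -8, -14, 0, -8, -14] (max |s|=14)
Stage 3 (DIFF): s[0]=-4, -8--4=-4, -14--8=-6, 0--14=14, -8-0=-8, -14--8=-6 -> [-4, -4, -6, 14, -8, -6] (max |s|=14)
Stage 4 (DELAY): [0, -4, -4, -6, 14, -8] = [0, -4, -4, -6, 14, -8] -> [0, -4, -4, -6, 14, -8] (max |s|=14)
Stage 5 (DIFF): s[0]=0, -4-0=-4, -4--4=0, -6--4=-2, 14--6=20, -8-14=-22 -> [0, -4, 0, -2, 20, -22] (max |s|=22)
Overall max amplitude: 22

Answer: 22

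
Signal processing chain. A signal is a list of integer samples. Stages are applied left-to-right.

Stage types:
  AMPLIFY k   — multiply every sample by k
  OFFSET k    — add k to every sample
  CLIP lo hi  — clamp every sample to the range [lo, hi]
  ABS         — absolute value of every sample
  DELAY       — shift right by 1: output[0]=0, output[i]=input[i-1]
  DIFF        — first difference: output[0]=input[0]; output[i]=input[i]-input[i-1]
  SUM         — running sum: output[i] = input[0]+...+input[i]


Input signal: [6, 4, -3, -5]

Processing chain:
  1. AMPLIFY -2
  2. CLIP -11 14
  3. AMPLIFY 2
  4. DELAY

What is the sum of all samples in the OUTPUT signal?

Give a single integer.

Answer: -26

Derivation:
Input: [6, 4, -3, -5]
Stage 1 (AMPLIFY -2): 6*-2=-12, 4*-2=-8, -3*-2=6, -5*-2=10 -> [-12, -8, 6, 10]
Stage 2 (CLIP -11 14): clip(-12,-11,14)=-11, clip(-8,-11,14)=-8, clip(6,-11,14)=6, clip(10,-11,14)=10 -> [-11, -8, 6, 10]
Stage 3 (AMPLIFY 2): -11*2=-22, -8*2=-16, 6*2=12, 10*2=20 -> [-22, -16, 12, 20]
Stage 4 (DELAY): [0, -22, -16, 12] = [0, -22, -16, 12] -> [0, -22, -16, 12]
Output sum: -26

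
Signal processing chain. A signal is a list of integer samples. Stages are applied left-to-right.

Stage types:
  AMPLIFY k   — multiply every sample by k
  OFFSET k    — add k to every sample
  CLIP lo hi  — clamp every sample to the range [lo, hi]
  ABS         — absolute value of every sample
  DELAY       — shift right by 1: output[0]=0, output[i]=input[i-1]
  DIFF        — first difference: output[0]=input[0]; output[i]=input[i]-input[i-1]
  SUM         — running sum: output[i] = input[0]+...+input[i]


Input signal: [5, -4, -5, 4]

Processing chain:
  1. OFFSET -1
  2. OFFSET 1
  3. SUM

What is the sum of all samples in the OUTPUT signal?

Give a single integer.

Input: [5, -4, -5, 4]
Stage 1 (OFFSET -1): 5+-1=4, -4+-1=-5, -5+-1=-6, 4+-1=3 -> [4, -5, -6, 3]
Stage 2 (OFFSET 1): 4+1=5, -5+1=-4, -6+1=-5, 3+1=4 -> [5, -4, -5, 4]
Stage 3 (SUM): sum[0..0]=5, sum[0..1]=1, sum[0..2]=-4, sum[0..3]=0 -> [5, 1, -4, 0]
Output sum: 2

Answer: 2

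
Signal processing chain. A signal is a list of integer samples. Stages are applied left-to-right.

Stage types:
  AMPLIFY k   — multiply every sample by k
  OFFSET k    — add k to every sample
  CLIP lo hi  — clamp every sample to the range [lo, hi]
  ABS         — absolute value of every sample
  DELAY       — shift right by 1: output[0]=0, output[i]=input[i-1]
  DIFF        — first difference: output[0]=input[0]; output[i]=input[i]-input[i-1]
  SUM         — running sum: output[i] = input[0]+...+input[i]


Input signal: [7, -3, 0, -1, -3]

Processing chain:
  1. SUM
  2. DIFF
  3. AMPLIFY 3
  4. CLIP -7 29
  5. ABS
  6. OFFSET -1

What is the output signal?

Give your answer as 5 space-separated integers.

Input: [7, -3, 0, -1, -3]
Stage 1 (SUM): sum[0..0]=7, sum[0..1]=4, sum[0..2]=4, sum[0..3]=3, sum[0..4]=0 -> [7, 4, 4, 3, 0]
Stage 2 (DIFF): s[0]=7, 4-7=-3, 4-4=0, 3-4=-1, 0-3=-3 -> [7, -3, 0, -1, -3]
Stage 3 (AMPLIFY 3): 7*3=21, -3*3=-9, 0*3=0, -1*3=-3, -3*3=-9 -> [21, -9, 0, -3, -9]
Stage 4 (CLIP -7 29): clip(21,-7,29)=21, clip(-9,-7,29)=-7, clip(0,-7,29)=0, clip(-3,-7,29)=-3, clip(-9,-7,29)=-7 -> [21, -7, 0, -3, -7]
Stage 5 (ABS): |21|=21, |-7|=7, |0|=0, |-3|=3, |-7|=7 -> [21, 7, 0, 3, 7]
Stage 6 (OFFSET -1): 21+-1=20, 7+-1=6, 0+-1=-1, 3+-1=2, 7+-1=6 -> [20, 6, -1, 2, 6]

Answer: 20 6 -1 2 6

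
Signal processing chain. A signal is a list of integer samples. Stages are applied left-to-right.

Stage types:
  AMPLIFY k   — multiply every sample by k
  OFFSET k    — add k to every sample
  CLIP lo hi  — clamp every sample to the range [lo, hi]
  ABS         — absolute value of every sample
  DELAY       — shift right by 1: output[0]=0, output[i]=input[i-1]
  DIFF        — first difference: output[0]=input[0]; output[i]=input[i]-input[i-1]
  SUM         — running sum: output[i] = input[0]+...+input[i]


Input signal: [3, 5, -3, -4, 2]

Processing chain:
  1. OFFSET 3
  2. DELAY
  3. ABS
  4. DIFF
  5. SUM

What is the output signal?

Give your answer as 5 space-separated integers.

Input: [3, 5, -3, -4, 2]
Stage 1 (OFFSET 3): 3+3=6, 5+3=8, -3+3=0, -4+3=-1, 2+3=5 -> [6, 8, 0, -1, 5]
Stage 2 (DELAY): [0, 6, 8, 0, -1] = [0, 6, 8, 0, -1] -> [0, 6, 8, 0, -1]
Stage 3 (ABS): |0|=0, |6|=6, |8|=8, |0|=0, |-1|=1 -> [0, 6, 8, 0, 1]
Stage 4 (DIFF): s[0]=0, 6-0=6, 8-6=2, 0-8=-8, 1-0=1 -> [0, 6, 2, -8, 1]
Stage 5 (SUM): sum[0..0]=0, sum[0..1]=6, sum[0..2]=8, sum[0..3]=0, sum[0..4]=1 -> [0, 6, 8, 0, 1]

Answer: 0 6 8 0 1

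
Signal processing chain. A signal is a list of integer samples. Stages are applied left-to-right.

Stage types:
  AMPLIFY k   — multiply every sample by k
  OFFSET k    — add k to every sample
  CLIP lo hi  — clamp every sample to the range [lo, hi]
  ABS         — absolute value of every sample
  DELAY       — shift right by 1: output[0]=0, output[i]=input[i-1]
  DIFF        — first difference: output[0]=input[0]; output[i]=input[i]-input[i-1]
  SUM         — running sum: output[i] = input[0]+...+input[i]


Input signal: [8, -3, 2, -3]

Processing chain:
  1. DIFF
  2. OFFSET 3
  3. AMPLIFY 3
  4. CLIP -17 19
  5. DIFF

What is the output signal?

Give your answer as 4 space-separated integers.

Answer: 19 -36 36 -25

Derivation:
Input: [8, -3, 2, -3]
Stage 1 (DIFF): s[0]=8, -3-8=-11, 2--3=5, -3-2=-5 -> [8, -11, 5, -5]
Stage 2 (OFFSET 3): 8+3=11, -11+3=-8, 5+3=8, -5+3=-2 -> [11, -8, 8, -2]
Stage 3 (AMPLIFY 3): 11*3=33, -8*3=-24, 8*3=24, -2*3=-6 -> [33, -24, 24, -6]
Stage 4 (CLIP -17 19): clip(33,-17,19)=19, clip(-24,-17,19)=-17, clip(24,-17,19)=19, clip(-6,-17,19)=-6 -> [19, -17, 19, -6]
Stage 5 (DIFF): s[0]=19, -17-19=-36, 19--17=36, -6-19=-25 -> [19, -36, 36, -25]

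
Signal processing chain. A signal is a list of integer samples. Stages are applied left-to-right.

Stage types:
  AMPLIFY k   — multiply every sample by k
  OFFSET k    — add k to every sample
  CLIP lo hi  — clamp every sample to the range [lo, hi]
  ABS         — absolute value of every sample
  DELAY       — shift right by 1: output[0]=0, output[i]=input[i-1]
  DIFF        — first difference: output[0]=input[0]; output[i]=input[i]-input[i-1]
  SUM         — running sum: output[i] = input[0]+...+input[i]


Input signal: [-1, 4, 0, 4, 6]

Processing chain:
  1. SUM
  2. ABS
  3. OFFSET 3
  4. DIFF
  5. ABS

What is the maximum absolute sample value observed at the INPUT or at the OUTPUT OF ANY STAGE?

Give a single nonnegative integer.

Input: [-1, 4, 0, 4, 6] (max |s|=6)
Stage 1 (SUM): sum[0..0]=-1, sum[0..1]=3, sum[0..2]=3, sum[0..3]=7, sum[0..4]=13 -> [-1, 3, 3, 7, 13] (max |s|=13)
Stage 2 (ABS): |-1|=1, |3|=3, |3|=3, |7|=7, |13|=13 -> [1, 3, 3, 7, 13] (max |s|=13)
Stage 3 (OFFSET 3): 1+3=4, 3+3=6, 3+3=6, 7+3=10, 13+3=16 -> [4, 6, 6, 10, 16] (max |s|=16)
Stage 4 (DIFF): s[0]=4, 6-4=2, 6-6=0, 10-6=4, 16-10=6 -> [4, 2, 0, 4, 6] (max |s|=6)
Stage 5 (ABS): |4|=4, |2|=2, |0|=0, |4|=4, |6|=6 -> [4, 2, 0, 4, 6] (max |s|=6)
Overall max amplitude: 16

Answer: 16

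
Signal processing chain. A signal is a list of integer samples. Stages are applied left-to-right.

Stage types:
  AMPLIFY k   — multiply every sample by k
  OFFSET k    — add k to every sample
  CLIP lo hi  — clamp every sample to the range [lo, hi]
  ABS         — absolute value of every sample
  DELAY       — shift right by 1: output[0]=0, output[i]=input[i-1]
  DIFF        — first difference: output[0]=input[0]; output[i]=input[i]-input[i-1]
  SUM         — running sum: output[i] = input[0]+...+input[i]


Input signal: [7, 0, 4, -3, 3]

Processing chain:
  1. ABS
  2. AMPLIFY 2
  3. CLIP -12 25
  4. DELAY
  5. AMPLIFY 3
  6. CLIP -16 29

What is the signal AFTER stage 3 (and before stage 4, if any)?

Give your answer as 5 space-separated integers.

Input: [7, 0, 4, -3, 3]
Stage 1 (ABS): |7|=7, |0|=0, |4|=4, |-3|=3, |3|=3 -> [7, 0, 4, 3, 3]
Stage 2 (AMPLIFY 2): 7*2=14, 0*2=0, 4*2=8, 3*2=6, 3*2=6 -> [14, 0, 8, 6, 6]
Stage 3 (CLIP -12 25): clip(14,-12,25)=14, clip(0,-12,25)=0, clip(8,-12,25)=8, clip(6,-12,25)=6, clip(6,-12,25)=6 -> [14, 0, 8, 6, 6]

Answer: 14 0 8 6 6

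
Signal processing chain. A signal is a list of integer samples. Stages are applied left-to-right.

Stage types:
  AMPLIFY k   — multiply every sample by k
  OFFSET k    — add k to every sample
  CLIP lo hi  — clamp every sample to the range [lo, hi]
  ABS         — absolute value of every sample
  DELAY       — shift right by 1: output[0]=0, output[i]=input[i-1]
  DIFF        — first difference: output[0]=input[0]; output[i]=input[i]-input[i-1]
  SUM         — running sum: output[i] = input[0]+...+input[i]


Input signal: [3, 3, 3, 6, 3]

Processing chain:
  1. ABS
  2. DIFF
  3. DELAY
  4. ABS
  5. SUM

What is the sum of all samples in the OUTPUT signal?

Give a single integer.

Answer: 15

Derivation:
Input: [3, 3, 3, 6, 3]
Stage 1 (ABS): |3|=3, |3|=3, |3|=3, |6|=6, |3|=3 -> [3, 3, 3, 6, 3]
Stage 2 (DIFF): s[0]=3, 3-3=0, 3-3=0, 6-3=3, 3-6=-3 -> [3, 0, 0, 3, -3]
Stage 3 (DELAY): [0, 3, 0, 0, 3] = [0, 3, 0, 0, 3] -> [0, 3, 0, 0, 3]
Stage 4 (ABS): |0|=0, |3|=3, |0|=0, |0|=0, |3|=3 -> [0, 3, 0, 0, 3]
Stage 5 (SUM): sum[0..0]=0, sum[0..1]=3, sum[0..2]=3, sum[0..3]=3, sum[0..4]=6 -> [0, 3, 3, 3, 6]
Output sum: 15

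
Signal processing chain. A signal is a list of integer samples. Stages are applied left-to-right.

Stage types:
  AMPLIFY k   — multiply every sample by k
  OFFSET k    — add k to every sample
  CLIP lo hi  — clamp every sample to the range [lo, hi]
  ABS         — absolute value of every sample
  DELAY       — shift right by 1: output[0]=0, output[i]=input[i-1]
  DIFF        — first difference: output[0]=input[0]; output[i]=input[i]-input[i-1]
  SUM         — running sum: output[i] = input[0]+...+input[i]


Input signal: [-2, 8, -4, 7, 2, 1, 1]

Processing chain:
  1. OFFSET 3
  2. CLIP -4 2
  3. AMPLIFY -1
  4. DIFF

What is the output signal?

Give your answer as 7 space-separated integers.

Answer: -1 -1 3 -3 0 0 0

Derivation:
Input: [-2, 8, -4, 7, 2, 1, 1]
Stage 1 (OFFSET 3): -2+3=1, 8+3=11, -4+3=-1, 7+3=10, 2+3=5, 1+3=4, 1+3=4 -> [1, 11, -1, 10, 5, 4, 4]
Stage 2 (CLIP -4 2): clip(1,-4,2)=1, clip(11,-4,2)=2, clip(-1,-4,2)=-1, clip(10,-4,2)=2, clip(5,-4,2)=2, clip(4,-4,2)=2, clip(4,-4,2)=2 -> [1, 2, -1, 2, 2, 2, 2]
Stage 3 (AMPLIFY -1): 1*-1=-1, 2*-1=-2, -1*-1=1, 2*-1=-2, 2*-1=-2, 2*-1=-2, 2*-1=-2 -> [-1, -2, 1, -2, -2, -2, -2]
Stage 4 (DIFF): s[0]=-1, -2--1=-1, 1--2=3, -2-1=-3, -2--2=0, -2--2=0, -2--2=0 -> [-1, -1, 3, -3, 0, 0, 0]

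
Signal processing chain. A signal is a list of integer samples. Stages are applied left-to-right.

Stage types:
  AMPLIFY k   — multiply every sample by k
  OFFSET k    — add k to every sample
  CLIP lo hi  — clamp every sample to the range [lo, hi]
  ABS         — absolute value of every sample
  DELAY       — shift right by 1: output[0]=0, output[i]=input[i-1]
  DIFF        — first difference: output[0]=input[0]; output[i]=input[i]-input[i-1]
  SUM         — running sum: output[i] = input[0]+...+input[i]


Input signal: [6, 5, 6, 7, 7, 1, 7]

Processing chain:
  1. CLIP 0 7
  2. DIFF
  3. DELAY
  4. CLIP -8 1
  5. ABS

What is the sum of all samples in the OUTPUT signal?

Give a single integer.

Answer: 10

Derivation:
Input: [6, 5, 6, 7, 7, 1, 7]
Stage 1 (CLIP 0 7): clip(6,0,7)=6, clip(5,0,7)=5, clip(6,0,7)=6, clip(7,0,7)=7, clip(7,0,7)=7, clip(1,0,7)=1, clip(7,0,7)=7 -> [6, 5, 6, 7, 7, 1, 7]
Stage 2 (DIFF): s[0]=6, 5-6=-1, 6-5=1, 7-6=1, 7-7=0, 1-7=-6, 7-1=6 -> [6, -1, 1, 1, 0, -6, 6]
Stage 3 (DELAY): [0, 6, -1, 1, 1, 0, -6] = [0, 6, -1, 1, 1, 0, -6] -> [0, 6, -1, 1, 1, 0, -6]
Stage 4 (CLIP -8 1): clip(0,-8,1)=0, clip(6,-8,1)=1, clip(-1,-8,1)=-1, clip(1,-8,1)=1, clip(1,-8,1)=1, clip(0,-8,1)=0, clip(-6,-8,1)=-6 -> [0, 1, -1, 1, 1, 0, -6]
Stage 5 (ABS): |0|=0, |1|=1, |-1|=1, |1|=1, |1|=1, |0|=0, |-6|=6 -> [0, 1, 1, 1, 1, 0, 6]
Output sum: 10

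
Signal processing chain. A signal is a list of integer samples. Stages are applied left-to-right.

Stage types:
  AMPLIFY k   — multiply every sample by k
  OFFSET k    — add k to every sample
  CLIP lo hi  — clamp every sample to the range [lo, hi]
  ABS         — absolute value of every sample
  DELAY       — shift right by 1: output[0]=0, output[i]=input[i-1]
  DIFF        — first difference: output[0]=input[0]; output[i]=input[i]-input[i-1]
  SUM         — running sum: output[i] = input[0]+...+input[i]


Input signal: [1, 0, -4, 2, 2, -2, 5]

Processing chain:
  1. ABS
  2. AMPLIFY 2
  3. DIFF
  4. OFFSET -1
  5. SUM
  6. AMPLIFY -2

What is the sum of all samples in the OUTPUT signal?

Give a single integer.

Input: [1, 0, -4, 2, 2, -2, 5]
Stage 1 (ABS): |1|=1, |0|=0, |-4|=4, |2|=2, |2|=2, |-2|=2, |5|=5 -> [1, 0, 4, 2, 2, 2, 5]
Stage 2 (AMPLIFY 2): 1*2=2, 0*2=0, 4*2=8, 2*2=4, 2*2=4, 2*2=4, 5*2=10 -> [2, 0, 8, 4, 4, 4, 10]
Stage 3 (DIFF): s[0]=2, 0-2=-2, 8-0=8, 4-8=-4, 4-4=0, 4-4=0, 10-4=6 -> [2, -2, 8, -4, 0, 0, 6]
Stage 4 (OFFSET -1): 2+-1=1, -2+-1=-3, 8+-1=7, -4+-1=-5, 0+-1=-1, 0+-1=-1, 6+-1=5 -> [1, -3, 7, -5, -1, -1, 5]
Stage 5 (SUM): sum[0..0]=1, sum[0..1]=-2, sum[0..2]=5, sum[0..3]=0, sum[0..4]=-1, sum[0..5]=-2, sum[0..6]=3 -> [1, -2, 5, 0, -1, -2, 3]
Stage 6 (AMPLIFY -2): 1*-2=-2, -2*-2=4, 5*-2=-10, 0*-2=0, -1*-2=2, -2*-2=4, 3*-2=-6 -> [-2, 4, -10, 0, 2, 4, -6]
Output sum: -8

Answer: -8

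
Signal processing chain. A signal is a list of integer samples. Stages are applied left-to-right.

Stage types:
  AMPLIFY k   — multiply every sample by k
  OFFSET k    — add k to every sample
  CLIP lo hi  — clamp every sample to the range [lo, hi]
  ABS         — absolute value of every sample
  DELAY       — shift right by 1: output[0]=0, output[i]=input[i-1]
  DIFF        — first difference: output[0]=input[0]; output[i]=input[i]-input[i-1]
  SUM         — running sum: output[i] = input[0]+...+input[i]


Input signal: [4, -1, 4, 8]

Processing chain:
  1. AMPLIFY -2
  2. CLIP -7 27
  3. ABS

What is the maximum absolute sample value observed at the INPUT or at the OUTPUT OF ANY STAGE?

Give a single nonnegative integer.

Input: [4, -1, 4, 8] (max |s|=8)
Stage 1 (AMPLIFY -2): 4*-2=-8, -1*-2=2, 4*-2=-8, 8*-2=-16 -> [-8, 2, -8, -16] (max |s|=16)
Stage 2 (CLIP -7 27): clip(-8,-7,27)=-7, clip(2,-7,27)=2, clip(-8,-7,27)=-7, clip(-16,-7,27)=-7 -> [-7, 2, -7, -7] (max |s|=7)
Stage 3 (ABS): |-7|=7, |2|=2, |-7|=7, |-7|=7 -> [7, 2, 7, 7] (max |s|=7)
Overall max amplitude: 16

Answer: 16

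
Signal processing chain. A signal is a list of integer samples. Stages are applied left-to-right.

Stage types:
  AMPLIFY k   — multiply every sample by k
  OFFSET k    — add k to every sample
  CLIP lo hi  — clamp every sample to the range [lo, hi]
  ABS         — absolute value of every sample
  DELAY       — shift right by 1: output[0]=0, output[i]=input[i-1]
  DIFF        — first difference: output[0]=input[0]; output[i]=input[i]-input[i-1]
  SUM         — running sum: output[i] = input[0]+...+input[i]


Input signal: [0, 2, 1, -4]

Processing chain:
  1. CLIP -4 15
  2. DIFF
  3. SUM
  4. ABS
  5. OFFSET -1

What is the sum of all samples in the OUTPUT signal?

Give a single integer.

Input: [0, 2, 1, -4]
Stage 1 (CLIP -4 15): clip(0,-4,15)=0, clip(2,-4,15)=2, clip(1,-4,15)=1, clip(-4,-4,15)=-4 -> [0, 2, 1, -4]
Stage 2 (DIFF): s[0]=0, 2-0=2, 1-2=-1, -4-1=-5 -> [0, 2, -1, -5]
Stage 3 (SUM): sum[0..0]=0, sum[0..1]=2, sum[0..2]=1, sum[0..3]=-4 -> [0, 2, 1, -4]
Stage 4 (ABS): |0|=0, |2|=2, |1|=1, |-4|=4 -> [0, 2, 1, 4]
Stage 5 (OFFSET -1): 0+-1=-1, 2+-1=1, 1+-1=0, 4+-1=3 -> [-1, 1, 0, 3]
Output sum: 3

Answer: 3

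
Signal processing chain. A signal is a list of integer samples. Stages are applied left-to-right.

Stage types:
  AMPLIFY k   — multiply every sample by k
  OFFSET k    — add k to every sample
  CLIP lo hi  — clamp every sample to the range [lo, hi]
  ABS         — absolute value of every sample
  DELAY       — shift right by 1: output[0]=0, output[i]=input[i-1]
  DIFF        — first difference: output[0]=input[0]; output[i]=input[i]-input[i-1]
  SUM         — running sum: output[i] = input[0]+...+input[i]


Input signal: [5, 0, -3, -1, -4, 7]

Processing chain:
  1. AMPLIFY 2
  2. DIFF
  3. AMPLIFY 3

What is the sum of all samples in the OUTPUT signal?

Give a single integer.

Input: [5, 0, -3, -1, -4, 7]
Stage 1 (AMPLIFY 2): 5*2=10, 0*2=0, -3*2=-6, -1*2=-2, -4*2=-8, 7*2=14 -> [10, 0, -6, -2, -8, 14]
Stage 2 (DIFF): s[0]=10, 0-10=-10, -6-0=-6, -2--6=4, -8--2=-6, 14--8=22 -> [10, -10, -6, 4, -6, 22]
Stage 3 (AMPLIFY 3): 10*3=30, -10*3=-30, -6*3=-18, 4*3=12, -6*3=-18, 22*3=66 -> [30, -30, -18, 12, -18, 66]
Output sum: 42

Answer: 42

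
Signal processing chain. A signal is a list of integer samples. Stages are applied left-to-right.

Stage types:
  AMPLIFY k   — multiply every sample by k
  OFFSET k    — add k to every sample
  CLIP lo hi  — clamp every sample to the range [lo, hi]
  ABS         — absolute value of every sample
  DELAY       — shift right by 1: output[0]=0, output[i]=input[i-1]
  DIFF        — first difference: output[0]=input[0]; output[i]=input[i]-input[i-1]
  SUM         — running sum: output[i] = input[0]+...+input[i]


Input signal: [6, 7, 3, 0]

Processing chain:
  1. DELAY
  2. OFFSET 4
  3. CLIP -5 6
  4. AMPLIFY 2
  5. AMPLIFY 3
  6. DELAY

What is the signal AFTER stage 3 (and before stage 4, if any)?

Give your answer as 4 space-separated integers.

Input: [6, 7, 3, 0]
Stage 1 (DELAY): [0, 6, 7, 3] = [0, 6, 7, 3] -> [0, 6, 7, 3]
Stage 2 (OFFSET 4): 0+4=4, 6+4=10, 7+4=11, 3+4=7 -> [4, 10, 11, 7]
Stage 3 (CLIP -5 6): clip(4,-5,6)=4, clip(10,-5,6)=6, clip(11,-5,6)=6, clip(7,-5,6)=6 -> [4, 6, 6, 6]

Answer: 4 6 6 6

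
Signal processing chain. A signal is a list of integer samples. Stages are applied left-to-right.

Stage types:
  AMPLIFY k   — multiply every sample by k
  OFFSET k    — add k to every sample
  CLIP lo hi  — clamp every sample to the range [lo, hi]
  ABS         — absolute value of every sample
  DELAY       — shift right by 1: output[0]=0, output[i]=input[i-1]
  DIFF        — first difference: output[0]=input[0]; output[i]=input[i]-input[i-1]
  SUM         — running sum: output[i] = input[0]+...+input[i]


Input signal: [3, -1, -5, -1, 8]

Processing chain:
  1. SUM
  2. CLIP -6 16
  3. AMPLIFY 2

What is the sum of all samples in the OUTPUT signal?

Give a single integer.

Answer: 4

Derivation:
Input: [3, -1, -5, -1, 8]
Stage 1 (SUM): sum[0..0]=3, sum[0..1]=2, sum[0..2]=-3, sum[0..3]=-4, sum[0..4]=4 -> [3, 2, -3, -4, 4]
Stage 2 (CLIP -6 16): clip(3,-6,16)=3, clip(2,-6,16)=2, clip(-3,-6,16)=-3, clip(-4,-6,16)=-4, clip(4,-6,16)=4 -> [3, 2, -3, -4, 4]
Stage 3 (AMPLIFY 2): 3*2=6, 2*2=4, -3*2=-6, -4*2=-8, 4*2=8 -> [6, 4, -6, -8, 8]
Output sum: 4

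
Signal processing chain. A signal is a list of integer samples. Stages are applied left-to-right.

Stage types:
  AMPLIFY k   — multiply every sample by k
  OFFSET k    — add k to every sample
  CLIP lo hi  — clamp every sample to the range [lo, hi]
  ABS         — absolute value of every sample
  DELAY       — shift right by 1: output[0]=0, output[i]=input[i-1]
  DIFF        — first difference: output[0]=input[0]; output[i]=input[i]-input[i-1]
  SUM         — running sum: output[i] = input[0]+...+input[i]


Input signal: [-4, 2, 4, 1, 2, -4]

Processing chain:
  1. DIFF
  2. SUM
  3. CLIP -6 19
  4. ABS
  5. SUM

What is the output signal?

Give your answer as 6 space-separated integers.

Answer: 4 6 10 11 13 17

Derivation:
Input: [-4, 2, 4, 1, 2, -4]
Stage 1 (DIFF): s[0]=-4, 2--4=6, 4-2=2, 1-4=-3, 2-1=1, -4-2=-6 -> [-4, 6, 2, -3, 1, -6]
Stage 2 (SUM): sum[0..0]=-4, sum[0..1]=2, sum[0..2]=4, sum[0..3]=1, sum[0..4]=2, sum[0..5]=-4 -> [-4, 2, 4, 1, 2, -4]
Stage 3 (CLIP -6 19): clip(-4,-6,19)=-4, clip(2,-6,19)=2, clip(4,-6,19)=4, clip(1,-6,19)=1, clip(2,-6,19)=2, clip(-4,-6,19)=-4 -> [-4, 2, 4, 1, 2, -4]
Stage 4 (ABS): |-4|=4, |2|=2, |4|=4, |1|=1, |2|=2, |-4|=4 -> [4, 2, 4, 1, 2, 4]
Stage 5 (SUM): sum[0..0]=4, sum[0..1]=6, sum[0..2]=10, sum[0..3]=11, sum[0..4]=13, sum[0..5]=17 -> [4, 6, 10, 11, 13, 17]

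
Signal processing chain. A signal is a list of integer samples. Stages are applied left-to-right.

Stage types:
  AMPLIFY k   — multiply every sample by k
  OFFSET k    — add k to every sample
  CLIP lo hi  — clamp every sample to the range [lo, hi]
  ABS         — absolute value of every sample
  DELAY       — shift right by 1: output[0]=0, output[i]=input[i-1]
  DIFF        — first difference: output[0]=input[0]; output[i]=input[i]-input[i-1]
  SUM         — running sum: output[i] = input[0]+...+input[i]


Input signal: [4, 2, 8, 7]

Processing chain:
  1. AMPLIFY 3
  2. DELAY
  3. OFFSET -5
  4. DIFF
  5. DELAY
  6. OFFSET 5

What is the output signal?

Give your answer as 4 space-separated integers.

Answer: 5 0 17 -1

Derivation:
Input: [4, 2, 8, 7]
Stage 1 (AMPLIFY 3): 4*3=12, 2*3=6, 8*3=24, 7*3=21 -> [12, 6, 24, 21]
Stage 2 (DELAY): [0, 12, 6, 24] = [0, 12, 6, 24] -> [0, 12, 6, 24]
Stage 3 (OFFSET -5): 0+-5=-5, 12+-5=7, 6+-5=1, 24+-5=19 -> [-5, 7, 1, 19]
Stage 4 (DIFF): s[0]=-5, 7--5=12, 1-7=-6, 19-1=18 -> [-5, 12, -6, 18]
Stage 5 (DELAY): [0, -5, 12, -6] = [0, -5, 12, -6] -> [0, -5, 12, -6]
Stage 6 (OFFSET 5): 0+5=5, -5+5=0, 12+5=17, -6+5=-1 -> [5, 0, 17, -1]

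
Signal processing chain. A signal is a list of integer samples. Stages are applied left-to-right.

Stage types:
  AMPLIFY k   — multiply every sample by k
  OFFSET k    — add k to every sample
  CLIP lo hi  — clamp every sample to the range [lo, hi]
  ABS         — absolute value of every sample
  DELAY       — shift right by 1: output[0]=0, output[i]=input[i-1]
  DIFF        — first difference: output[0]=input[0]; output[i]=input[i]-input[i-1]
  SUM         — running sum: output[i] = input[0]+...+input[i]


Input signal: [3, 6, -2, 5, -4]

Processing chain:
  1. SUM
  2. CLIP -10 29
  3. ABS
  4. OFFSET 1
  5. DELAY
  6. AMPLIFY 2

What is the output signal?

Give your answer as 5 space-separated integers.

Input: [3, 6, -2, 5, -4]
Stage 1 (SUM): sum[0..0]=3, sum[0..1]=9, sum[0..2]=7, sum[0..3]=12, sum[0..4]=8 -> [3, 9, 7, 12, 8]
Stage 2 (CLIP -10 29): clip(3,-10,29)=3, clip(9,-10,29)=9, clip(7,-10,29)=7, clip(12,-10,29)=12, clip(8,-10,29)=8 -> [3, 9, 7, 12, 8]
Stage 3 (ABS): |3|=3, |9|=9, |7|=7, |12|=12, |8|=8 -> [3, 9, 7, 12, 8]
Stage 4 (OFFSET 1): 3+1=4, 9+1=10, 7+1=8, 12+1=13, 8+1=9 -> [4, 10, 8, 13, 9]
Stage 5 (DELAY): [0, 4, 10, 8, 13] = [0, 4, 10, 8, 13] -> [0, 4, 10, 8, 13]
Stage 6 (AMPLIFY 2): 0*2=0, 4*2=8, 10*2=20, 8*2=16, 13*2=26 -> [0, 8, 20, 16, 26]

Answer: 0 8 20 16 26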